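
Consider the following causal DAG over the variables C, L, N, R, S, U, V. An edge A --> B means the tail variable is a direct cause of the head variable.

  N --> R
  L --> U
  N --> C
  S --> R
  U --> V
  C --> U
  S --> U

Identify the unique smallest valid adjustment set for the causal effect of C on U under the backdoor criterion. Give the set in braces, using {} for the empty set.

Variables eligible for adjustment (non-descendants of C, excluding C and U): {L, N, R, S}.
Backdoor paths from C to U:
  P1: C <- N -> R <- S -> U
Each backdoor path contains an unconditioned collider, so every path is already blocked with the empty conditioning set:
  P1: blocked at collider R (neither it nor any descendant is in the conditioning set).
The empty set is therefore the unique smallest valid set.

{}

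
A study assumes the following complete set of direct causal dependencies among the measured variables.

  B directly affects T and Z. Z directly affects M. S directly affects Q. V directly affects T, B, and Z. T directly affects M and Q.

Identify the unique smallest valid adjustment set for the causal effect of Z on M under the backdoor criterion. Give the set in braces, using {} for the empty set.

{T}

Variables eligible for adjustment (non-descendants of Z, excluding Z and M): {B, Q, S, T, V}.
Backdoor paths from Z to M:
  P1: Z <- V -> B -> T -> M
  P2: Z <- V -> T -> M
  P3: Z <- B <- V -> T -> M
  P4: Z <- B -> T -> M
The empty set is not sufficient: P1 (Z <- V -> B -> T -> M) has no collider blocking it and no conditioned non-collider, so it is open.
Try {T}:
  P1: blocked at chain node T ∈ conditioning set.
  P2: blocked at chain node T ∈ conditioning set.
  P3: blocked at chain node T ∈ conditioning set.
  P4: blocked at chain node T ∈ conditioning set.
{T} contains no descendant of Z and blocks every backdoor path.
No other singleton works — e.g. {V} leaves P4 open — so {T} is the unique smallest valid adjustment set.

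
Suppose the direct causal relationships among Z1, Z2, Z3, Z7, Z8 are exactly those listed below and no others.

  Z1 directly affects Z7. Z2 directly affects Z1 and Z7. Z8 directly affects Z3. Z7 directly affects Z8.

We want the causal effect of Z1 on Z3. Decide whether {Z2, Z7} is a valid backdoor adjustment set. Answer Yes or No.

No

Backdoor paths from Z1 to Z3 (paths whose first edge points into Z1):
  P1: Z1 <- Z2 -> Z7 -> Z8 -> Z3
Condition 1 (no descendant of Z1 in the set): FAILS — Z7 is a descendant of Z1.
Condition 2 (every backdoor path blocked by {Z2, Z7}):
  P1: blocked at fork node Z2 ∈ conditioning set.
{Z2, Z7} does not satisfy the backdoor criterion.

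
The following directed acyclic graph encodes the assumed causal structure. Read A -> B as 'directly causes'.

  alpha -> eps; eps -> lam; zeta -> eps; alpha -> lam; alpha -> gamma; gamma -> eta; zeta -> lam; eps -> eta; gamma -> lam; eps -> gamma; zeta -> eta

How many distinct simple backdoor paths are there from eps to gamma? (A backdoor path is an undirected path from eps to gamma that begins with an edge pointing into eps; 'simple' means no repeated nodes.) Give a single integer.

A backdoor path from eps to gamma is any simple undirected path whose first edge points into eps (i.e. leaves eps via a parent).
Parents of eps: {alpha, zeta}.
Enumerating:
  P1: eps <- zeta -> eta <- gamma
  P2: eps <- zeta -> lam <- alpha -> gamma
  P3: eps <- zeta -> lam <- gamma
  P4: eps <- alpha -> gamma
  P5: eps <- alpha -> lam <- zeta -> eta <- gamma
  P6: eps <- alpha -> lam <- gamma
That exhausts the simple backdoor paths. Count: 6.

6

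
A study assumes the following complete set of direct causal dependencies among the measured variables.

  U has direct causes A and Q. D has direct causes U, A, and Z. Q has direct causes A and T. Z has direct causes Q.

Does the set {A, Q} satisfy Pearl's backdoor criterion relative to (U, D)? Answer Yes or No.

Yes

Backdoor paths from U to D (paths whose first edge points into U):
  P1: U <- A -> Q -> Z -> D
  P2: U <- A -> D
  P3: U <- Q <- A -> D
  P4: U <- Q -> Z -> D
Condition 1 (no descendant of U in the set): holds — descendants of U are {D}; none are in {A, Q}.
Condition 2 (every backdoor path blocked by {A, Q}):
  P1: blocked at fork node A ∈ conditioning set.
  P2: blocked at fork node A ∈ conditioning set.
  P3: blocked at chain node Q ∈ conditioning set.
  P4: blocked at fork node Q ∈ conditioning set.
{A, Q} satisfies the backdoor criterion.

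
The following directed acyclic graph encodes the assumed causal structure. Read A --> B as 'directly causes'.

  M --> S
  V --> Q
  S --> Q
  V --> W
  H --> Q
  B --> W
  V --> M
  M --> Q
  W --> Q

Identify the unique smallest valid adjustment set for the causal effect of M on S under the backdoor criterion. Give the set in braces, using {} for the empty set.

Variables eligible for adjustment (non-descendants of M, excluding M and S): {B, H, V, W}.
Backdoor paths from M to S:
  P1: M <- V -> W -> Q <- S
  P2: M <- V -> Q <- S
Each backdoor path contains an unconditioned collider, so every path is already blocked with the empty conditioning set:
  P1: blocked at collider Q (neither it nor any descendant is in the conditioning set).
  P2: blocked at collider Q (neither it nor any descendant is in the conditioning set).
The empty set is therefore the unique smallest valid set.

{}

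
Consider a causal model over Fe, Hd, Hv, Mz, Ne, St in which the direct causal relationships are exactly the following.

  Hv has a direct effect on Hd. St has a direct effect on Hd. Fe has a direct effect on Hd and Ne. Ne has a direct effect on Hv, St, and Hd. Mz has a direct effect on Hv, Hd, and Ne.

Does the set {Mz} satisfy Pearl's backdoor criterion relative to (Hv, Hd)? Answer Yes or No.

No

Backdoor paths from Hv to Hd (paths whose first edge points into Hv):
  P1: Hv <- Mz -> Ne <- Fe -> Hd
  P2: Hv <- Mz -> Ne -> St -> Hd
  P3: Hv <- Mz -> Ne -> Hd
  P4: Hv <- Mz -> Hd
  P5: Hv <- Ne <- Fe -> Hd
  P6: Hv <- Ne <- Mz -> Hd
  P7: Hv <- Ne -> St -> Hd
  P8: Hv <- Ne -> Hd
Condition 1 (no descendant of Hv in the set): holds — descendants of Hv are {Hd}; none are in {Mz}.
Condition 2 (every backdoor path blocked by {Mz}):
  P1: blocked at fork node Mz ∈ conditioning set.
  P2: blocked at fork node Mz ∈ conditioning set.
  P3: blocked at fork node Mz ∈ conditioning set.
  P4: blocked at fork node Mz ∈ conditioning set.
  P5: open — no interior node is in the conditioning set.
  P6: blocked at fork node Mz ∈ conditioning set.
  P7: open — no interior node is in the conditioning set.
  P8: open — no interior node is in the conditioning set.
{Mz} does not satisfy the backdoor criterion.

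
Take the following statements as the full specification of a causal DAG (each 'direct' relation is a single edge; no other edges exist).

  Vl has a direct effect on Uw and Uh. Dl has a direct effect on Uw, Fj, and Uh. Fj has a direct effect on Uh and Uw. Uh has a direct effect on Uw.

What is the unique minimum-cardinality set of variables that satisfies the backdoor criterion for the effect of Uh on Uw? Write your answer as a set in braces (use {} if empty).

{Dl, Fj, Vl}

Variables eligible for adjustment (non-descendants of Uh, excluding Uh and Uw): {Dl, Fj, Vl}.
Backdoor paths from Uh to Uw:
  P1: Uh <- Dl -> Fj -> Uw
  P2: Uh <- Dl -> Uw
  P3: Uh <- Fj <- Dl -> Uw
  P4: Uh <- Fj -> Uw
  P5: Uh <- Vl -> Uw
The empty set is not sufficient: P1 (Uh <- Dl -> Fj -> Uw) has no collider blocking it and no conditioned non-collider, so it is open.
Try {Dl, Fj, Vl}:
  P1: blocked at fork node Dl ∈ conditioning set.
  P2: blocked at fork node Dl ∈ conditioning set.
  P3: blocked at chain node Fj ∈ conditioning set.
  P4: blocked at fork node Fj ∈ conditioning set.
  P5: blocked at fork node Vl ∈ conditioning set.
{Dl, Fj, Vl} contains no descendant of Uh and blocks every backdoor path.
Every element of {Dl, Fj, Vl} is needed (dropping Dl leaves P2 open; dropping Fj leaves P4 open; dropping Vl leaves P5 open), so no proper subset is valid.
Among all size-3 subsets of the eligible variables, only {Dl, Fj, Vl} blocks every backdoor path, so it is the unique smallest valid adjustment set.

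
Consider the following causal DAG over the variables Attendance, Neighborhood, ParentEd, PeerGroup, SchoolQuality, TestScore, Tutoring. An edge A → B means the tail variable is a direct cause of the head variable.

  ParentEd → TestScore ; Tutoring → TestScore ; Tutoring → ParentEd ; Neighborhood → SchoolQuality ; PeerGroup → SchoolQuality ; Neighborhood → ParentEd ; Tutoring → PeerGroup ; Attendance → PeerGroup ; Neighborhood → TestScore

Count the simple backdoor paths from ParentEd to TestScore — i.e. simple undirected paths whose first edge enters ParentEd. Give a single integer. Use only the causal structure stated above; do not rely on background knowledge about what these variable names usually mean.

A backdoor path from ParentEd to TestScore is any simple undirected path whose first edge points into ParentEd (i.e. leaves ParentEd via a parent).
Parents of ParentEd: {Neighborhood, Tutoring}.
Enumerating:
  P1: ParentEd <- Tutoring -> PeerGroup -> SchoolQuality <- Neighborhood -> TestScore
  P2: ParentEd <- Tutoring -> TestScore
  P3: ParentEd <- Neighborhood -> TestScore
  P4: ParentEd <- Neighborhood -> SchoolQuality <- PeerGroup <- Tutoring -> TestScore
That exhausts the simple backdoor paths. Count: 4.

4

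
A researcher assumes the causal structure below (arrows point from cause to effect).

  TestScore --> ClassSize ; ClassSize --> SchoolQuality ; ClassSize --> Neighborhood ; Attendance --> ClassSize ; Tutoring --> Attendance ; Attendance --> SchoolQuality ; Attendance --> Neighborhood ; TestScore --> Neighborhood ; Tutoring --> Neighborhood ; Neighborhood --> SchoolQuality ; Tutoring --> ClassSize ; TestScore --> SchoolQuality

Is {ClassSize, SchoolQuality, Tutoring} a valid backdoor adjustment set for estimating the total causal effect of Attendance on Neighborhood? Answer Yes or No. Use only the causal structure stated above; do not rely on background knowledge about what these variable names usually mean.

No

Backdoor paths from Attendance to Neighborhood (paths whose first edge points into Attendance):
  P1: Attendance <- Tutoring -> ClassSize <- TestScore -> Neighborhood
  P2: Attendance <- Tutoring -> ClassSize <- TestScore -> SchoolQuality <- Neighborhood
  P3: Attendance <- Tutoring -> ClassSize -> Neighborhood
  P4: Attendance <- Tutoring -> ClassSize -> SchoolQuality <- TestScore -> Neighborhood
  P5: Attendance <- Tutoring -> ClassSize -> SchoolQuality <- Neighborhood
  P6: Attendance <- Tutoring -> Neighborhood
Condition 1 (no descendant of Attendance in the set): FAILS — ClassSize and SchoolQuality are descendants of Attendance.
Condition 2 (every backdoor path blocked by {ClassSize, SchoolQuality, Tutoring}):
  P1: blocked at fork node Tutoring ∈ conditioning set.
  P2: blocked at fork node Tutoring ∈ conditioning set.
  P3: blocked at fork node Tutoring ∈ conditioning set.
  P4: blocked at fork node Tutoring ∈ conditioning set.
  P5: blocked at fork node Tutoring ∈ conditioning set.
  P6: blocked at fork node Tutoring ∈ conditioning set.
{ClassSize, SchoolQuality, Tutoring} does not satisfy the backdoor criterion.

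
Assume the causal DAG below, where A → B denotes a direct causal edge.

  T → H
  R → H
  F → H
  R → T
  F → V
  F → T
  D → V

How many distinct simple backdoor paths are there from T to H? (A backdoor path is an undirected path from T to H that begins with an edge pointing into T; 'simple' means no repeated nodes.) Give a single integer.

A backdoor path from T to H is any simple undirected path whose first edge points into T (i.e. leaves T via a parent).
Parents of T: {F, R}.
Enumerating:
  P1: T <- F -> H
  P2: T <- R -> H
That exhausts the simple backdoor paths. Count: 2.

2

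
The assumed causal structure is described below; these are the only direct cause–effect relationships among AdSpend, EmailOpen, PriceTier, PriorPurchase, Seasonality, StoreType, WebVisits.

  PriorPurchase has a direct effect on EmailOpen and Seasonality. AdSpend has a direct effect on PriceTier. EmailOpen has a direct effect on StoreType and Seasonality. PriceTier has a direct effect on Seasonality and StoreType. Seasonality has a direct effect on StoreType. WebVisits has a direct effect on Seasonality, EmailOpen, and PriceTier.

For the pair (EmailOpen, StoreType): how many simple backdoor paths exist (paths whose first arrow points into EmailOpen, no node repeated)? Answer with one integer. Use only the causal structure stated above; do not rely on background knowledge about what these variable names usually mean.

A backdoor path from EmailOpen to StoreType is any simple undirected path whose first edge points into EmailOpen (i.e. leaves EmailOpen via a parent).
Parents of EmailOpen: {PriorPurchase, WebVisits}.
Enumerating:
  P1: EmailOpen <- PriorPurchase -> Seasonality <- WebVisits -> PriceTier -> StoreType
  P2: EmailOpen <- PriorPurchase -> Seasonality <- PriceTier -> StoreType
  P3: EmailOpen <- PriorPurchase -> Seasonality -> StoreType
  P4: EmailOpen <- WebVisits -> PriceTier -> Seasonality -> StoreType
  P5: EmailOpen <- WebVisits -> PriceTier -> StoreType
  P6: EmailOpen <- WebVisits -> Seasonality <- PriceTier -> StoreType
  P7: EmailOpen <- WebVisits -> Seasonality -> StoreType
That exhausts the simple backdoor paths. Count: 7.

7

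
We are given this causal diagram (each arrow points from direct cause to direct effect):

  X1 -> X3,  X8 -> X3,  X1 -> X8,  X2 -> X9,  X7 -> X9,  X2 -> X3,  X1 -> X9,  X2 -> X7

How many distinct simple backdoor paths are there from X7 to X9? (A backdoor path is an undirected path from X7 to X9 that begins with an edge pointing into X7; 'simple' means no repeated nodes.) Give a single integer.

A backdoor path from X7 to X9 is any simple undirected path whose first edge points into X7 (i.e. leaves X7 via a parent).
Parents of X7: {X2}.
Enumerating:
  P1: X7 <- X2 -> X9
  P2: X7 <- X2 -> X3 <- X1 -> X9
  P3: X7 <- X2 -> X3 <- X8 <- X1 -> X9
That exhausts the simple backdoor paths. Count: 3.

3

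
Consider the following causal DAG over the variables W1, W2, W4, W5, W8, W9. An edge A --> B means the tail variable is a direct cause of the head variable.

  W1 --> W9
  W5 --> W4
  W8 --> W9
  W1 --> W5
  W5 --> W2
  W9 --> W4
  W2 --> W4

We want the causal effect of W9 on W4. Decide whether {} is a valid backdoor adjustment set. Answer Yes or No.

Backdoor paths from W9 to W4 (paths whose first edge points into W9):
  P1: W9 <- W1 -> W5 -> W2 -> W4
  P2: W9 <- W1 -> W5 -> W4
Condition 1 (no descendant of W9 in the set): holds — descendants of W9 are {W4}; none are in {}.
Condition 2 (every backdoor path blocked by {}):
  P1: open — no interior node is in the conditioning set.
  P2: open — no interior node is in the conditioning set.
{} does not satisfy the backdoor criterion.

No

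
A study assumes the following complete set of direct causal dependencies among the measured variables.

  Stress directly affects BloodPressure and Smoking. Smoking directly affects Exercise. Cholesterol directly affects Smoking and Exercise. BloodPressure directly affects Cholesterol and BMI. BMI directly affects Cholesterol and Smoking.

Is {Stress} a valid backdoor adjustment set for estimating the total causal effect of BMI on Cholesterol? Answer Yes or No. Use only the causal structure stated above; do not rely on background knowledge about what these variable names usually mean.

No

Backdoor paths from BMI to Cholesterol (paths whose first edge points into BMI):
  P1: BMI <- BloodPressure <- Stress -> Smoking <- Cholesterol
  P2: BMI <- BloodPressure <- Stress -> Smoking -> Exercise <- Cholesterol
  P3: BMI <- BloodPressure -> Cholesterol
Condition 1 (no descendant of BMI in the set): holds — descendants of BMI are {Cholesterol, Exercise, Smoking}; none are in {Stress}.
Condition 2 (every backdoor path blocked by {Stress}):
  P1: blocked at fork node Stress ∈ conditioning set.
  P2: blocked at fork node Stress ∈ conditioning set.
  P3: open — no interior node is in the conditioning set.
{Stress} does not satisfy the backdoor criterion.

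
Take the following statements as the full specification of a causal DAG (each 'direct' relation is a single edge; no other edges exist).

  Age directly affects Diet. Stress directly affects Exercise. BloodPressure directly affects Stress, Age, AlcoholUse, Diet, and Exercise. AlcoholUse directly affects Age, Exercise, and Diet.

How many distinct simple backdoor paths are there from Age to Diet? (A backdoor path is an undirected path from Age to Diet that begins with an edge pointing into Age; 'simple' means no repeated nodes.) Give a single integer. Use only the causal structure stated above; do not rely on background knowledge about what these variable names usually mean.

A backdoor path from Age to Diet is any simple undirected path whose first edge points into Age (i.e. leaves Age via a parent).
Parents of Age: {AlcoholUse, BloodPressure}.
Enumerating:
  P1: Age <- BloodPressure -> AlcoholUse -> Diet
  P2: Age <- BloodPressure -> Diet
  P3: Age <- BloodPressure -> Stress -> Exercise <- AlcoholUse -> Diet
  P4: Age <- BloodPressure -> Exercise <- AlcoholUse -> Diet
  P5: Age <- AlcoholUse <- BloodPressure -> Diet
  P6: Age <- AlcoholUse -> Diet
  P7: Age <- AlcoholUse -> Exercise <- BloodPressure -> Diet
  P8: Age <- AlcoholUse -> Exercise <- Stress <- BloodPressure -> Diet
That exhausts the simple backdoor paths. Count: 8.

8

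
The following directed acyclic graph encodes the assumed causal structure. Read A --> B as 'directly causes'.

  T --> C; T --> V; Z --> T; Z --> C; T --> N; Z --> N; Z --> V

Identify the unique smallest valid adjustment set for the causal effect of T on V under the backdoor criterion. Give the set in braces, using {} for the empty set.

Variables eligible for adjustment (non-descendants of T, excluding T and V): {Z}.
Backdoor paths from T to V:
  P1: T <- Z -> V
The empty set is not sufficient: P1 (T <- Z -> V) has no collider blocking it and no conditioned non-collider, so it is open.
Try {Z}:
  P1: blocked at fork node Z ∈ conditioning set.
{Z} contains no descendant of T and blocks every backdoor path.
{Z} is the unique smallest valid adjustment set.

{Z}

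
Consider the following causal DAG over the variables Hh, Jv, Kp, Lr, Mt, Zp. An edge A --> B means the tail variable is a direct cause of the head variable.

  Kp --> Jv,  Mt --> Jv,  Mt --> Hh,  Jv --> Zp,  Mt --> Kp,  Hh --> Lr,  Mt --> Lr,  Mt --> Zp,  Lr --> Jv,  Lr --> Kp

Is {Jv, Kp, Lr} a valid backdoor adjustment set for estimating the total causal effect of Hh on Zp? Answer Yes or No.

No

Backdoor paths from Hh to Zp (paths whose first edge points into Hh):
  P1: Hh <- Mt -> Lr -> Kp -> Jv -> Zp
  P2: Hh <- Mt -> Lr -> Jv -> Zp
  P3: Hh <- Mt -> Kp <- Lr -> Jv -> Zp
  P4: Hh <- Mt -> Kp -> Jv -> Zp
  P5: Hh <- Mt -> Jv -> Zp
  P6: Hh <- Mt -> Zp
Condition 1 (no descendant of Hh in the set): FAILS — Jv, Kp, and Lr are descendants of Hh.
Condition 2 (every backdoor path blocked by {Jv, Kp, Lr}):
  P1: blocked at chain node Lr ∈ conditioning set.
  P2: blocked at chain node Lr ∈ conditioning set.
  P3: blocked at fork node Lr ∈ conditioning set.
  P4: blocked at chain node Kp ∈ conditioning set.
  P5: blocked at chain node Jv ∈ conditioning set.
  P6: open — no interior node is in the conditioning set.
{Jv, Kp, Lr} does not satisfy the backdoor criterion.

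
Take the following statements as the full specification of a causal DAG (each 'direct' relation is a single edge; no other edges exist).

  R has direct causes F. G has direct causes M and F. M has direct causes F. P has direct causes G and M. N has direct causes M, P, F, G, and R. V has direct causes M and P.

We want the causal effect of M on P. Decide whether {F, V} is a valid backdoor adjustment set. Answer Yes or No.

No

Backdoor paths from M to P (paths whose first edge points into M):
  P1: M <- F -> R -> N <- G -> P
  P2: M <- F -> R -> N <- P
  P3: M <- F -> G -> P
  P4: M <- F -> G -> N <- P
  P5: M <- F -> N <- G -> P
  P6: M <- F -> N <- P
Condition 1 (no descendant of M in the set): FAILS — V is a descendant of M.
Condition 2 (every backdoor path blocked by {F, V}):
  P1: blocked at fork node F ∈ conditioning set.
  P2: blocked at fork node F ∈ conditioning set.
  P3: blocked at fork node F ∈ conditioning set.
  P4: blocked at fork node F ∈ conditioning set.
  P5: blocked at fork node F ∈ conditioning set.
  P6: blocked at fork node F ∈ conditioning set.
{F, V} does not satisfy the backdoor criterion.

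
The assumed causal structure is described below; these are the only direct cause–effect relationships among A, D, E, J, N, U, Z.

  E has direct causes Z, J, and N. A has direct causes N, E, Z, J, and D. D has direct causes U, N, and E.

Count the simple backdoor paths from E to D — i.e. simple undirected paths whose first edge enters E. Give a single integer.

6

A backdoor path from E to D is any simple undirected path whose first edge points into E (i.e. leaves E via a parent).
Parents of E: {J, N, Z}.
Enumerating:
  P1: E <- N -> D
  P2: E <- N -> A <- D
  P3: E <- J -> A <- N -> D
  P4: E <- J -> A <- D
  P5: E <- Z -> A <- N -> D
  P6: E <- Z -> A <- D
That exhausts the simple backdoor paths. Count: 6.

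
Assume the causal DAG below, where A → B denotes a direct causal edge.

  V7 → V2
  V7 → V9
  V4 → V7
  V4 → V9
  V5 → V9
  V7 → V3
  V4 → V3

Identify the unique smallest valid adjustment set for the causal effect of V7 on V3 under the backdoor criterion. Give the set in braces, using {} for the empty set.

Variables eligible for adjustment (non-descendants of V7, excluding V7 and V3): {V4, V5}.
Backdoor paths from V7 to V3:
  P1: V7 <- V4 -> V3
The empty set is not sufficient: P1 (V7 <- V4 -> V3) has no collider blocking it and no conditioned non-collider, so it is open.
Try {V4}:
  P1: blocked at fork node V4 ∈ conditioning set.
{V4} contains no descendant of V7 and blocks every backdoor path.
No other singleton works — e.g. {V5} leaves P1 open — so {V4} is the unique smallest valid adjustment set.

{V4}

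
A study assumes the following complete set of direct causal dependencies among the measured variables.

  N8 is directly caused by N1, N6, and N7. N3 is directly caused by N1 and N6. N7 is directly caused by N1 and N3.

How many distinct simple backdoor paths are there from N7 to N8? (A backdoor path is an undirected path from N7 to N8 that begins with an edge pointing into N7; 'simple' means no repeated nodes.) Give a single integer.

A backdoor path from N7 to N8 is any simple undirected path whose first edge points into N7 (i.e. leaves N7 via a parent).
Parents of N7: {N1, N3}.
Enumerating:
  P1: N7 <- N1 -> N3 <- N6 -> N8
  P2: N7 <- N1 -> N8
  P3: N7 <- N3 <- N6 -> N8
  P4: N7 <- N3 <- N1 -> N8
That exhausts the simple backdoor paths. Count: 4.

4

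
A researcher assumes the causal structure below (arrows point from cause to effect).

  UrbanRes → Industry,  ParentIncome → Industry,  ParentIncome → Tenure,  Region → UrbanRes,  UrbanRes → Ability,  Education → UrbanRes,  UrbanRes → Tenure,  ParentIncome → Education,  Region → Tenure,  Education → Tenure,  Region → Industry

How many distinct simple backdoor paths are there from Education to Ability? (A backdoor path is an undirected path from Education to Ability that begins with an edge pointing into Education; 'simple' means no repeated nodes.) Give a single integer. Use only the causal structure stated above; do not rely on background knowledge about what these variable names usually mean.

A backdoor path from Education to Ability is any simple undirected path whose first edge points into Education (i.e. leaves Education via a parent).
Parents of Education: {ParentIncome}.
Enumerating:
  P1: Education <- ParentIncome -> Industry <- Region -> UrbanRes -> Ability
  P2: Education <- ParentIncome -> Industry <- Region -> Tenure <- UrbanRes -> Ability
  P3: Education <- ParentIncome -> Industry <- UrbanRes -> Ability
  P4: Education <- ParentIncome -> Tenure <- Region -> UrbanRes -> Ability
  P5: Education <- ParentIncome -> Tenure <- Region -> Industry <- UrbanRes -> Ability
  P6: Education <- ParentIncome -> Tenure <- UrbanRes -> Ability
That exhausts the simple backdoor paths. Count: 6.

6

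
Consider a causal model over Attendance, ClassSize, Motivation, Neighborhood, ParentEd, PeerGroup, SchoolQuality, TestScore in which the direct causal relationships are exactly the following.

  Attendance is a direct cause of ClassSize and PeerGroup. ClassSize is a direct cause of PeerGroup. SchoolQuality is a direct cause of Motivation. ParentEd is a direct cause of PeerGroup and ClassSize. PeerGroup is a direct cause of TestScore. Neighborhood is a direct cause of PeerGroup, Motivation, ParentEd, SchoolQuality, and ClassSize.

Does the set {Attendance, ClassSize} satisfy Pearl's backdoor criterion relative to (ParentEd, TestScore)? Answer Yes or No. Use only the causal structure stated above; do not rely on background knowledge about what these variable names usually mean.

Backdoor paths from ParentEd to TestScore (paths whose first edge points into ParentEd):
  P1: ParentEd <- Neighborhood -> ClassSize <- Attendance -> PeerGroup -> TestScore
  P2: ParentEd <- Neighborhood -> ClassSize -> PeerGroup -> TestScore
  P3: ParentEd <- Neighborhood -> PeerGroup -> TestScore
Condition 1 (no descendant of ParentEd in the set): FAILS — ClassSize is a descendant of ParentEd.
Condition 2 (every backdoor path blocked by {Attendance, ClassSize}):
  P1: blocked at fork node Attendance ∈ conditioning set.
  P2: blocked at chain node ClassSize ∈ conditioning set.
  P3: open — no interior node is in the conditioning set.
{Attendance, ClassSize} does not satisfy the backdoor criterion.

No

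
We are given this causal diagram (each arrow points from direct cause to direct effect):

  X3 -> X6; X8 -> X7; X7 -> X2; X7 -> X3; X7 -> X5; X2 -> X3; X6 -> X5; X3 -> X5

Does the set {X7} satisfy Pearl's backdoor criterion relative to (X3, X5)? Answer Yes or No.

Backdoor paths from X3 to X5 (paths whose first edge points into X3):
  P1: X3 <- X7 -> X5
  P2: X3 <- X2 <- X7 -> X5
Condition 1 (no descendant of X3 in the set): holds — descendants of X3 are {X5, X6}; none are in {X7}.
Condition 2 (every backdoor path blocked by {X7}):
  P1: blocked at fork node X7 ∈ conditioning set.
  P2: blocked at fork node X7 ∈ conditioning set.
{X7} satisfies the backdoor criterion.

Yes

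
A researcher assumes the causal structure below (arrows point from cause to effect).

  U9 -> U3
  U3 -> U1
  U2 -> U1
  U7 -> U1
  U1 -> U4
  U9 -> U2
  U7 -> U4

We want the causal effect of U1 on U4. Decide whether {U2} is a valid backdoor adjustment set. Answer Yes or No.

No

Backdoor paths from U1 to U4 (paths whose first edge points into U1):
  P1: U1 <- U7 -> U4
Condition 1 (no descendant of U1 in the set): holds — descendants of U1 are {U4}; none are in {U2}.
Condition 2 (every backdoor path blocked by {U2}):
  P1: open — no interior node is in the conditioning set.
{U2} does not satisfy the backdoor criterion.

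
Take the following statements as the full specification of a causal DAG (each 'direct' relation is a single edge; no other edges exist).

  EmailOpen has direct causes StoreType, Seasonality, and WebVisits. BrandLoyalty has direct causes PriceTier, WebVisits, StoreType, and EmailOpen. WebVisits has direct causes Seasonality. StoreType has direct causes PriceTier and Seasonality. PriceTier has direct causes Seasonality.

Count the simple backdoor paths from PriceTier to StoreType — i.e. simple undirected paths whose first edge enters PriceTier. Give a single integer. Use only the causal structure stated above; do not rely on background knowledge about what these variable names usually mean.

A backdoor path from PriceTier to StoreType is any simple undirected path whose first edge points into PriceTier (i.e. leaves PriceTier via a parent).
Parents of PriceTier: {Seasonality}.
Enumerating:
  P1: PriceTier <- Seasonality -> StoreType
  P2: PriceTier <- Seasonality -> WebVisits -> EmailOpen <- StoreType
  P3: PriceTier <- Seasonality -> WebVisits -> EmailOpen -> BrandLoyalty <- StoreType
  P4: PriceTier <- Seasonality -> WebVisits -> BrandLoyalty <- StoreType
  P5: PriceTier <- Seasonality -> WebVisits -> BrandLoyalty <- EmailOpen <- StoreType
  P6: PriceTier <- Seasonality -> EmailOpen <- StoreType
  P7: PriceTier <- Seasonality -> EmailOpen <- WebVisits -> BrandLoyalty <- StoreType
  P8: PriceTier <- Seasonality -> EmailOpen -> BrandLoyalty <- StoreType
That exhausts the simple backdoor paths. Count: 8.

8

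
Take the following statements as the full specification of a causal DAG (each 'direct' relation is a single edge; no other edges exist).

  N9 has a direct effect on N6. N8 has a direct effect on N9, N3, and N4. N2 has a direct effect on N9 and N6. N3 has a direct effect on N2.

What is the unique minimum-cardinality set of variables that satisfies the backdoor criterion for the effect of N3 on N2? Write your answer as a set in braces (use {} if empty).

{}

Variables eligible for adjustment (non-descendants of N3, excluding N3 and N2): {N4, N8}.
Backdoor paths from N3 to N2:
  P1: N3 <- N8 -> N9 <- N2
  P2: N3 <- N8 -> N9 -> N6 <- N2
Each backdoor path contains an unconditioned collider, so every path is already blocked with the empty conditioning set:
  P1: blocked at collider N9 (neither it nor any descendant is in the conditioning set).
  P2: blocked at collider N6 (neither it nor any descendant is in the conditioning set).
The empty set is therefore the unique smallest valid set.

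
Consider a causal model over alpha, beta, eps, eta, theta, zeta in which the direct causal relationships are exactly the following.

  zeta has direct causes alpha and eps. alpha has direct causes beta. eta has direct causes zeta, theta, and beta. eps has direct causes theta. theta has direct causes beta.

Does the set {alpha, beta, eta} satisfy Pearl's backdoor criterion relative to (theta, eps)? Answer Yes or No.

No

Backdoor paths from theta to eps (paths whose first edge points into theta):
  P1: theta <- beta -> alpha -> zeta <- eps
  P2: theta <- beta -> eta <- zeta <- eps
Condition 1 (no descendant of theta in the set): FAILS — eta is a descendant of theta.
Condition 2 (every backdoor path blocked by {alpha, beta, eta}):
  P1: blocked at fork node beta ∈ conditioning set.
  P2: blocked at fork node beta ∈ conditioning set.
{alpha, beta, eta} does not satisfy the backdoor criterion.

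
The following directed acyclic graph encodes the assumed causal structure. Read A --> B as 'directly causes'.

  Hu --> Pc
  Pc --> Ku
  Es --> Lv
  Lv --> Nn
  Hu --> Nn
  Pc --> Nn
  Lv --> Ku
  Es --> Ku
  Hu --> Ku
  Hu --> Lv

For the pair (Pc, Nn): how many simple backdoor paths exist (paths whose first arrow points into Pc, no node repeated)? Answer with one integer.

4

A backdoor path from Pc to Nn is any simple undirected path whose first edge points into Pc (i.e. leaves Pc via a parent).
Parents of Pc: {Hu}.
Enumerating:
  P1: Pc <- Hu -> Lv -> Nn
  P2: Pc <- Hu -> Nn
  P3: Pc <- Hu -> Ku <- Es -> Lv -> Nn
  P4: Pc <- Hu -> Ku <- Lv -> Nn
That exhausts the simple backdoor paths. Count: 4.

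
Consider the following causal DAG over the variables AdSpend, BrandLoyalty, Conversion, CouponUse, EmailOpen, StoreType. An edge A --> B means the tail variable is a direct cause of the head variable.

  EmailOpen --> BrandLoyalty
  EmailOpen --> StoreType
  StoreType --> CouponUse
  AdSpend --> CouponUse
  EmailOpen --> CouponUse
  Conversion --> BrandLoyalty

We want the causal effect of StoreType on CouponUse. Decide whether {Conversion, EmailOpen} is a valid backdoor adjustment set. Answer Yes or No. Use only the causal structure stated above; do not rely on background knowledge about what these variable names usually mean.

Backdoor paths from StoreType to CouponUse (paths whose first edge points into StoreType):
  P1: StoreType <- EmailOpen -> CouponUse
Condition 1 (no descendant of StoreType in the set): holds — descendants of StoreType are {CouponUse}; none are in {Conversion, EmailOpen}.
Condition 2 (every backdoor path blocked by {Conversion, EmailOpen}):
  P1: blocked at fork node EmailOpen ∈ conditioning set.
{Conversion, EmailOpen} satisfies the backdoor criterion.

Yes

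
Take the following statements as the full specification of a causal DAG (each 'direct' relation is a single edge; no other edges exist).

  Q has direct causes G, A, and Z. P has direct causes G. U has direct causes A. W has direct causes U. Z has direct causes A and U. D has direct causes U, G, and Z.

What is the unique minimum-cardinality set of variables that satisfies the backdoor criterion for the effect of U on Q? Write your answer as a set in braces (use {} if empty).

{A}

Variables eligible for adjustment (non-descendants of U, excluding U and Q): {A, G, P}.
Backdoor paths from U to Q:
  P1: U <- A -> Z -> Q
  P2: U <- A -> Z -> D <- G -> Q
  P3: U <- A -> Q
The empty set is not sufficient: P1 (U <- A -> Z -> Q) has no collider blocking it and no conditioned non-collider, so it is open.
Try {A}:
  P1: blocked at fork node A ∈ conditioning set.
  P2: blocked at fork node A ∈ conditioning set.
  P3: blocked at fork node A ∈ conditioning set.
{A} contains no descendant of U and blocks every backdoor path.
No other singleton works — e.g. {G} leaves P1 open — so {A} is the unique smallest valid adjustment set.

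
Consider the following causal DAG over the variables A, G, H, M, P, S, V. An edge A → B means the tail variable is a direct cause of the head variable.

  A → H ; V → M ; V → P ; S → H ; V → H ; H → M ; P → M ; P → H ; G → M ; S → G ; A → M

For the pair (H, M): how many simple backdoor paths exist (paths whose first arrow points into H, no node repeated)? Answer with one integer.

A backdoor path from H to M is any simple undirected path whose first edge points into H (i.e. leaves H via a parent).
Parents of H: {A, P, S, V}.
Enumerating:
  P1: H <- S -> G -> M
  P2: H <- V -> P -> M
  P3: H <- V -> M
  P4: H <- P <- V -> M
  P5: H <- P -> M
  P6: H <- A -> M
That exhausts the simple backdoor paths. Count: 6.

6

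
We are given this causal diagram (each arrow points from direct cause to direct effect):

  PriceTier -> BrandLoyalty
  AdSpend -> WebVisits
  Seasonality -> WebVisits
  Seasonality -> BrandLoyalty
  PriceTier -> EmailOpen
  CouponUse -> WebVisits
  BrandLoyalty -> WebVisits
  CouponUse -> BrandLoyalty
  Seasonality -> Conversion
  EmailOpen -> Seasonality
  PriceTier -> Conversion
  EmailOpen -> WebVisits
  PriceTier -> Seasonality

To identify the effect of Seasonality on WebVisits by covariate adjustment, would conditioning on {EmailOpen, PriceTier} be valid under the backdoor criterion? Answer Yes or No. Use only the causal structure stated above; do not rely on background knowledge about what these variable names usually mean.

Backdoor paths from Seasonality to WebVisits (paths whose first edge points into Seasonality):
  P1: Seasonality <- PriceTier -> EmailOpen -> WebVisits
  P2: Seasonality <- PriceTier -> BrandLoyalty <- CouponUse -> WebVisits
  P3: Seasonality <- PriceTier -> BrandLoyalty -> WebVisits
  P4: Seasonality <- EmailOpen <- PriceTier -> BrandLoyalty <- CouponUse -> WebVisits
  P5: Seasonality <- EmailOpen <- PriceTier -> BrandLoyalty -> WebVisits
  P6: Seasonality <- EmailOpen -> WebVisits
Condition 1 (no descendant of Seasonality in the set): holds — descendants of Seasonality are {BrandLoyalty, Conversion, WebVisits}; none are in {EmailOpen, PriceTier}.
Condition 2 (every backdoor path blocked by {EmailOpen, PriceTier}):
  P1: blocked at fork node PriceTier ∈ conditioning set.
  P2: blocked at fork node PriceTier ∈ conditioning set.
  P3: blocked at fork node PriceTier ∈ conditioning set.
  P4: blocked at chain node EmailOpen ∈ conditioning set.
  P5: blocked at chain node EmailOpen ∈ conditioning set.
  P6: blocked at fork node EmailOpen ∈ conditioning set.
{EmailOpen, PriceTier} satisfies the backdoor criterion.

Yes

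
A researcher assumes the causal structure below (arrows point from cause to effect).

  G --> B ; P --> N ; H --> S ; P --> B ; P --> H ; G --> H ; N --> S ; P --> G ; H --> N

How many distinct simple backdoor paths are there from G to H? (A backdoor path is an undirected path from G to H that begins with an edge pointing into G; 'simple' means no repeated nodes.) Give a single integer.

3

A backdoor path from G to H is any simple undirected path whose first edge points into G (i.e. leaves G via a parent).
Parents of G: {P}.
Enumerating:
  P1: G <- P -> H
  P2: G <- P -> N <- H
  P3: G <- P -> N -> S <- H
That exhausts the simple backdoor paths. Count: 3.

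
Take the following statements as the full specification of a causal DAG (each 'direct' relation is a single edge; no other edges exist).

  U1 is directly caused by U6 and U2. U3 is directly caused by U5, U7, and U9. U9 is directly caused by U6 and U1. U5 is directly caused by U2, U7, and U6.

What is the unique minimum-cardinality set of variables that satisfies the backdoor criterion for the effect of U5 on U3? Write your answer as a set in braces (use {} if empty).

{U7, U9}

Variables eligible for adjustment (non-descendants of U5, excluding U5 and U3): {U1, U2, U6, U7, U9}.
Backdoor paths from U5 to U3:
  P1: U5 <- U6 -> U1 -> U9 -> U3
  P2: U5 <- U6 -> U9 -> U3
  P3: U5 <- U7 -> U3
  P4: U5 <- U2 -> U1 <- U6 -> U9 -> U3
  P5: U5 <- U2 -> U1 -> U9 -> U3
The empty set is not sufficient: P1 (U5 <- U6 -> U1 -> U9 -> U3) has no collider blocking it and no conditioned non-collider, so it is open.
Try {U7, U9}:
  P1: blocked at chain node U9 ∈ conditioning set.
  P2: blocked at chain node U9 ∈ conditioning set.
  P3: blocked at fork node U7 ∈ conditioning set.
  P4: blocked at chain node U9 ∈ conditioning set.
  P5: blocked at chain node U9 ∈ conditioning set.
{U7, U9} contains no descendant of U5 and blocks every backdoor path.
Every element of {U7, U9} is needed (dropping U7 leaves P3 open; dropping U9 leaves P1 open), so no proper subset is valid.
Among all size-2 subsets of the eligible variables, only {U7, U9} blocks every backdoor path, so it is the unique smallest valid adjustment set.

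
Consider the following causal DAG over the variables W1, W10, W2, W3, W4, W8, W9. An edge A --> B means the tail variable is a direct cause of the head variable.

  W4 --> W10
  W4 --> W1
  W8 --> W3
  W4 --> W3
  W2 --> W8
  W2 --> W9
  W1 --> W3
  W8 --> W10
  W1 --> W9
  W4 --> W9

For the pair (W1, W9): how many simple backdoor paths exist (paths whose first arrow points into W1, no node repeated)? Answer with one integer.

A backdoor path from W1 to W9 is any simple undirected path whose first edge points into W1 (i.e. leaves W1 via a parent).
Parents of W1: {W4}.
Enumerating:
  P1: W1 <- W4 -> W9
  P2: W1 <- W4 -> W10 <- W8 <- W2 -> W9
  P3: W1 <- W4 -> W3 <- W8 <- W2 -> W9
That exhausts the simple backdoor paths. Count: 3.

3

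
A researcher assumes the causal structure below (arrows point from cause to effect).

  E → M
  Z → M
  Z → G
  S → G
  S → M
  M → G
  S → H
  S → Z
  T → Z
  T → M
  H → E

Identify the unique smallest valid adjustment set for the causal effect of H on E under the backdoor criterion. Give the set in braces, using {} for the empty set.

{}

Variables eligible for adjustment (non-descendants of H, excluding H and E): {S, T, Z}.
Backdoor paths from H to E:
  P1: H <- S -> Z <- T -> M <- E
  P2: H <- S -> Z -> M <- E
  P3: H <- S -> Z -> G <- M <- E
  P4: H <- S -> M <- E
  P5: H <- S -> G <- Z <- T -> M <- E
  P6: H <- S -> G <- Z -> M <- E
  P7: H <- S -> G <- M <- E
Each backdoor path contains an unconditioned collider, so every path is already blocked with the empty conditioning set:
  P1: blocked at collider Z (neither it nor any descendant is in the conditioning set).
  P2: blocked at collider M (neither it nor any descendant is in the conditioning set).
  P3: blocked at collider G (neither it nor any descendant is in the conditioning set).
  P4: blocked at collider M (neither it nor any descendant is in the conditioning set).
  P5: blocked at collider G (neither it nor any descendant is in the conditioning set).
  P6: blocked at collider G (neither it nor any descendant is in the conditioning set).
  P7: blocked at collider G (neither it nor any descendant is in the conditioning set).
The empty set is therefore the unique smallest valid set.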